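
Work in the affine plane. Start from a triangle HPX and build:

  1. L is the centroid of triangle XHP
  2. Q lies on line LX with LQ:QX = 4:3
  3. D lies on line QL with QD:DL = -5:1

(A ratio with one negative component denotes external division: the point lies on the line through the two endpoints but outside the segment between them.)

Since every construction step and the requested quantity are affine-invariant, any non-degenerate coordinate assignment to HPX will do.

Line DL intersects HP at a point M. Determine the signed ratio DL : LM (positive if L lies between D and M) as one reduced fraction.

Choose coordinates H = (0, 0), P = (1, 0), X = (0, 1).
1. L is the centroid of triangle XHP ⇒ L = (1/3, 1/3)
2. Q lies on line LX with LQ:QX = 4:3 ⇒ Q = (1/7, 5/7)
3. D lies on line QL with QD:DL = -5:1 ⇒ D = (8/21, 5/21)
line DL meets HP at M = (1/2, 0)
L = D + t·(M−D) with t = -2/5, so DL:LM = -2/5:7/5

DL:LM = -2/7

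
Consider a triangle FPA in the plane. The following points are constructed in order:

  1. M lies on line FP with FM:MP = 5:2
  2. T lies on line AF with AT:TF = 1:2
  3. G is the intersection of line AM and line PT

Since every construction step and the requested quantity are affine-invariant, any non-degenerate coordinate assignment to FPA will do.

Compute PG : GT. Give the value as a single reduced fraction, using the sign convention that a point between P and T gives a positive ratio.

PG:GT = 6/5

Choose coordinates F = (0, 0), P = (1, 0), A = (0, 1).
1. M lies on line FP with FM:MP = 5:2 ⇒ M = (5/7, 0)
2. T lies on line AF with AT:TF = 1:2 ⇒ T = (0, 2/3)
3. G is the intersection of line AM and line PT ⇒ G = (5/11, 4/11)
G = P + t·(T−P) with t = 6/11, so PG:GT = t:(1−t) = 6/11:5/11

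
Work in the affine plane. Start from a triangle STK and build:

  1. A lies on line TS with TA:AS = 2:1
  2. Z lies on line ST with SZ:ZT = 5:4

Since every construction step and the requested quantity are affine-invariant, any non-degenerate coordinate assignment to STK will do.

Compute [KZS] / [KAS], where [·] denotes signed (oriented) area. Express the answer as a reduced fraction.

Choose coordinates S = (0, 0), T = (1, 0), K = (0, 1).
1. A lies on line TS with TA:AS = 2:1 ⇒ A = (1/3, 0)
2. Z lies on line ST with SZ:ZT = 5:4 ⇒ Z = (5/9, 0)
2·[KZS] = -5/9, 2·[KAS] = -1/3
[KZS]:[KAS] = -5/9:-1/3 = 5/3

[KZS]:[KAS] = 5/3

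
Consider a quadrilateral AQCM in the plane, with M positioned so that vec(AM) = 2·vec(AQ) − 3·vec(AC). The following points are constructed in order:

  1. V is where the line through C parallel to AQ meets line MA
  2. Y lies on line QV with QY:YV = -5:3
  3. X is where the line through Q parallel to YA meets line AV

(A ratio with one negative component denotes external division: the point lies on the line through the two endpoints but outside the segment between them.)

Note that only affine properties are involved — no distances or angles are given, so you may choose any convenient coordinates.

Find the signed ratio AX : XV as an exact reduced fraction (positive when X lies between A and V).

AX:XV = -5/2

Assign A = (0, 0), Q = (1, 0), C = (0, 1), M = (2, -3) — the answer is frame-independent, so this choice is without loss of generality.
1. V is where the line through C parallel to AQ meets line MA ⇒ V = (-2/3, 1)
2. Y lies on line QV with QY:YV = -5:3 ⇒ Y = (-19/6, 5/2)
3. X is where the line through Q parallel to YA meets line AV ⇒ X = (-10/9, 5/3)
X = A + t·(V−A) with t = 5/3, so AX:XV = t:(1−t) = 5/3:-2/3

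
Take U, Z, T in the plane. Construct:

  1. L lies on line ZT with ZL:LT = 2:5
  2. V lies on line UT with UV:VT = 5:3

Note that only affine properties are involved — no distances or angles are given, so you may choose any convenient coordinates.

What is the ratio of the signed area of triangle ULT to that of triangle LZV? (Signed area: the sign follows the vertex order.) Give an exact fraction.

Work in coordinates with U = (0, 0), Z = (1, 0), T = (0, 1).
1. L lies on line ZT with ZL:LT = 2:5 ⇒ L = (5/7, 2/7)
2. V lies on line UT with UV:VT = 5:3 ⇒ V = (0, 5/8)
2·[ULT] = 5/7, 2·[LZV] = -3/28
[ULT]:[LZV] = 5/7:-3/28 = -20/3

[ULT]:[LZV] = -20/3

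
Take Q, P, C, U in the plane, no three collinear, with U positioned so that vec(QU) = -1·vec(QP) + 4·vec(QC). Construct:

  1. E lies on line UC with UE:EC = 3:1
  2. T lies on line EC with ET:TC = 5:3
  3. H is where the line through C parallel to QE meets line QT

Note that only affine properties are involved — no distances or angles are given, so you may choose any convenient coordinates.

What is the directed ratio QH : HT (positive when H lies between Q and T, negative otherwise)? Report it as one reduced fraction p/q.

QH:HT = -8/3

Choose coordinates Q = (0, 0), P = (1, 0), C = (0, 1), U = (-1, 4).
1. E lies on line UC with UE:EC = 3:1 ⇒ E = (-1/4, 7/4)
2. T lies on line EC with ET:TC = 5:3 ⇒ T = (-3/32, 41/32)
3. H is where the line through C parallel to QE meets line QT ⇒ H = (-3/20, 41/20)
H = Q + t·(T−Q) with t = 8/5, so QH:HT = t:(1−t) = 8/5:-3/5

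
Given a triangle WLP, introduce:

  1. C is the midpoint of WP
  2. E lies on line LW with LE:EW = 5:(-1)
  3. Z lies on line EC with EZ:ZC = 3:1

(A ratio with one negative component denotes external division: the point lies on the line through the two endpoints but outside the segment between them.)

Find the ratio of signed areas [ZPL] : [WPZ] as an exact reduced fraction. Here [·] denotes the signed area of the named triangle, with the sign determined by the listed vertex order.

[ZPL]:[WPZ] = -11

Set W = (0, 0), L = (1, 0), P = (0, 1); any affine frame gives the same invariant.
1. C is the midpoint of WP ⇒ C = (0, 1/2)
2. E lies on line LW with LE:EW = 5:(-1) ⇒ E = (-1/4, 0)
3. Z lies on line EC with EZ:ZC = 3:1 ⇒ Z = (-1/16, 3/8)
2·[ZPL] = -11/16, 2·[WPZ] = 1/16
[ZPL]:[WPZ] = -11/16:1/16 = -11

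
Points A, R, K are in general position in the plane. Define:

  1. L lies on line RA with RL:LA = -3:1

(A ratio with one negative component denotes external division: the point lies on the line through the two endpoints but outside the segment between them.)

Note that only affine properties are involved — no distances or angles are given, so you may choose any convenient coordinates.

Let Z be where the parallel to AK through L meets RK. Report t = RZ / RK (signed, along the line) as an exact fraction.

Choose coordinates A = (0, 0), R = (1, 0), K = (0, 1).
1. L lies on line RA with RL:LA = -3:1 ⇒ L = (-1/2, 0)
through L parallel to AK: direction (0, 1); meets RK at Z = (-1/2, 3/2)
Z = R + t·(K−R) with t = 3/2

t = 3/2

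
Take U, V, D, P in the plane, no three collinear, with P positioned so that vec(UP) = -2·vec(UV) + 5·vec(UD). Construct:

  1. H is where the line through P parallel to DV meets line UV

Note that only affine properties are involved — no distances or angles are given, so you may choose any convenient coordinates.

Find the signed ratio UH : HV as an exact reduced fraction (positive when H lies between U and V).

UH:HV = -3/2

Assign U = (0, 0), V = (1, 0), D = (0, 1), P = (-2, 5) — the answer is frame-independent, so this choice is without loss of generality.
1. H is where the line through P parallel to DV meets line UV ⇒ H = (3, 0)
H = U + t·(V−U) with t = 3, so UH:HV = t:(1−t) = 3:-2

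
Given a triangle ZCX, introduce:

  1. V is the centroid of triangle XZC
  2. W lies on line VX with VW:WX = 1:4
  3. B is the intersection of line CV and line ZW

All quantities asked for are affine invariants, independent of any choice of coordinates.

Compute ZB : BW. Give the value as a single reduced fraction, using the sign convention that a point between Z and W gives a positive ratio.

Assign Z = (0, 0), C = (1, 0), X = (0, 1) — the answer is frame-independent, so this choice is without loss of generality.
1. V is the centroid of triangle XZC ⇒ V = (1/3, 1/3)
2. W lies on line VX with VW:WX = 1:4 ⇒ W = (4/15, 7/15)
3. B is the intersection of line CV and line ZW ⇒ B = (2/9, 7/18)
B = Z + t·(W−Z) with t = 5/6, so ZB:BW = t:(1−t) = 5/6:1/6

ZB:BW = 5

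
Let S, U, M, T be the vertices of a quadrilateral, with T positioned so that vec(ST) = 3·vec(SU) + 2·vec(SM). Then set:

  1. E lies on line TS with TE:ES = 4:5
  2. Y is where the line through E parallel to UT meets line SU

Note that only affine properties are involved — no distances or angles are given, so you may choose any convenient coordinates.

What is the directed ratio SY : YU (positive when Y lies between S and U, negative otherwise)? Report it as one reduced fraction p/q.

Assign S = (0, 0), U = (1, 0), M = (0, 1), T = (3, 2) — the answer is frame-independent, so this choice is without loss of generality.
1. E lies on line TS with TE:ES = 4:5 ⇒ E = (5/3, 10/9)
2. Y is where the line through E parallel to UT meets line SU ⇒ Y = (5/9, 0)
Y = S + t·(U−S) with t = 5/9, so SY:YU = t:(1−t) = 5/9:4/9

SY:YU = 5/4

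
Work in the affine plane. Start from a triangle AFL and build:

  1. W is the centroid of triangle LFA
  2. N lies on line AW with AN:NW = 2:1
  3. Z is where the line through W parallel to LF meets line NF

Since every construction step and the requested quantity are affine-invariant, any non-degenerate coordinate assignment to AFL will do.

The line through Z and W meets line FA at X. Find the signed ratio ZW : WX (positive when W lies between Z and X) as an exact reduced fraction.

ZW:WX = -3/5

Choose coordinates A = (0, 0), F = (1, 0), L = (0, 1).
1. W is the centroid of triangle LFA ⇒ W = (1/3, 1/3)
2. N lies on line AW with AN:NW = 2:1 ⇒ N = (2/9, 2/9)
3. Z is where the line through W parallel to LF meets line NF ⇒ Z = (8/15, 2/15)
line ZW meets FA at X = (2/3, 0)
W = Z + t·(X−Z) with t = -3/2, so ZW:WX = -3/2:5/2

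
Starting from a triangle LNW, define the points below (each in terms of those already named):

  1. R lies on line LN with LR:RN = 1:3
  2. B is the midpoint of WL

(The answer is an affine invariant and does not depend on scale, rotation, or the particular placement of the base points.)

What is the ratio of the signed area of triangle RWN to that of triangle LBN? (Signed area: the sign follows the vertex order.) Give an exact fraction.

Set L = (0, 0), N = (1, 0), W = (0, 1); any affine frame gives the same invariant.
1. R lies on line LN with LR:RN = 1:3 ⇒ R = (1/4, 0)
2. B is the midpoint of WL ⇒ B = (0, 1/2)
2·[RWN] = -3/4, 2·[LBN] = -1/2
[RWN]:[LBN] = -3/4:-1/2 = 3/2

[RWN]:[LBN] = 3/2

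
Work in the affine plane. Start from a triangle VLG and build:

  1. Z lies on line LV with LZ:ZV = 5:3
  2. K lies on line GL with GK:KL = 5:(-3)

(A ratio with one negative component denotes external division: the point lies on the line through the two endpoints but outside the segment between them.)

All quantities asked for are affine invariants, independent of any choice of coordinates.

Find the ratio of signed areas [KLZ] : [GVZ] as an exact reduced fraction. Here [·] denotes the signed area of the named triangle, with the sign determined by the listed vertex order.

[KLZ]:[GVZ] = 5/2

Work in coordinates with V = (0, 0), L = (1, 0), G = (0, 1).
1. Z lies on line LV with LZ:ZV = 5:3 ⇒ Z = (3/8, 0)
2. K lies on line GL with GK:KL = 5:(-3) ⇒ K = (5/2, -3/2)
2·[KLZ] = 15/16, 2·[GVZ] = 3/8
[KLZ]:[GVZ] = 15/16:3/8 = 5/2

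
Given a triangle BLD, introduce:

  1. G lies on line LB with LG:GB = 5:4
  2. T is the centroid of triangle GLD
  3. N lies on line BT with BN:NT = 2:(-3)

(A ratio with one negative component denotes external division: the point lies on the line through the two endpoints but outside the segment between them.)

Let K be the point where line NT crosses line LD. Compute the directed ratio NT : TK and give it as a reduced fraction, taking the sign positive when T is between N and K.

NT:TK = 66/5

Work in coordinates with B = (0, 0), L = (1, 0), D = (0, 1).
1. G lies on line LB with LG:GB = 5:4 ⇒ G = (4/9, 0)
2. T is the centroid of triangle GLD ⇒ T = (13/27, 1/3)
3. N lies on line BT with BN:NT = 2:(-3) ⇒ N = (-26/27, -2/3)
line NT meets LD at K = (13/22, 9/22)
T = N + t·(K−N) with t = 66/71, so NT:TK = 66/71:5/71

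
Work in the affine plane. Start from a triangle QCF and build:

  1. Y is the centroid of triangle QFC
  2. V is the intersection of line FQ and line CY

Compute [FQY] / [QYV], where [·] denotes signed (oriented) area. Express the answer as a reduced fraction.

Assign Q = (0, 0), C = (1, 0), F = (0, 1) — the answer is frame-independent, so this choice is without loss of generality.
1. Y is the centroid of triangle QFC ⇒ Y = (1/3, 1/3)
2. V is the intersection of line FQ and line CY ⇒ V = (0, 1/2)
2·[FQY] = 1/3, 2·[QYV] = 1/6
[FQY]:[QYV] = 1/3:1/6 = 2

[FQY]:[QYV] = 2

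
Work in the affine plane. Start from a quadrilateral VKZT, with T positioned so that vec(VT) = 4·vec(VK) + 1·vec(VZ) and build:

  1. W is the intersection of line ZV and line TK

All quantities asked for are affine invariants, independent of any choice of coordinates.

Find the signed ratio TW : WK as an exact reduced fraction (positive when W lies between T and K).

Work in coordinates with V = (0, 0), K = (1, 0), Z = (0, 1), T = (4, 1).
1. W is the intersection of line ZV and line TK ⇒ W = (0, -1/3)
W = T + t·(K−T) with t = 4/3, so TW:WK = t:(1−t) = 4/3:-1/3

TW:WK = -4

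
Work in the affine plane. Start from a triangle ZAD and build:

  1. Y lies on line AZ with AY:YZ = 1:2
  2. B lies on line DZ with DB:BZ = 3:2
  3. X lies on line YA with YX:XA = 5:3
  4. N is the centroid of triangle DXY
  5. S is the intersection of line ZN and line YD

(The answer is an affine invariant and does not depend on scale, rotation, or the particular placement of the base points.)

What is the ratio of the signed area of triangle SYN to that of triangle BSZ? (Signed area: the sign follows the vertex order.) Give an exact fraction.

[SYN]:[BSZ] = -25/222

Choose coordinates Z = (0, 0), A = (1, 0), D = (0, 1).
1. Y lies on line AZ with AY:YZ = 1:2 ⇒ Y = (2/3, 0)
2. B lies on line DZ with DB:BZ = 3:2 ⇒ B = (0, 2/5)
3. X lies on line YA with YX:XA = 5:3 ⇒ X = (7/8, 0)
4. N is the centroid of triangle DXY ⇒ N = (37/72, 1/3)
5. S is the intersection of line ZN and line YD ⇒ S = (74/159, 16/53)
2·[SYN] = 10/477, 2·[BSZ] = -148/795
[SYN]:[BSZ] = 10/477:-148/795 = -25/222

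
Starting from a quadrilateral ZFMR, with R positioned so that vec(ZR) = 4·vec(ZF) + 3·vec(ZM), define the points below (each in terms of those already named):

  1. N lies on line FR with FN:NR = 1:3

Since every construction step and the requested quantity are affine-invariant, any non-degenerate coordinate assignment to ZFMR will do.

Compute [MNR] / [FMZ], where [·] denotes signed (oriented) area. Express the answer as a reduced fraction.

Choose coordinates Z = (0, 0), F = (1, 0), M = (0, 1), R = (4, 3).
1. N lies on line FR with FN:NR = 1:3 ⇒ N = (7/4, 3/4)
2·[MNR] = 9/2, 2·[FMZ] = 1
[MNR]:[FMZ] = 9/2:1 = 9/2

[MNR]:[FMZ] = 9/2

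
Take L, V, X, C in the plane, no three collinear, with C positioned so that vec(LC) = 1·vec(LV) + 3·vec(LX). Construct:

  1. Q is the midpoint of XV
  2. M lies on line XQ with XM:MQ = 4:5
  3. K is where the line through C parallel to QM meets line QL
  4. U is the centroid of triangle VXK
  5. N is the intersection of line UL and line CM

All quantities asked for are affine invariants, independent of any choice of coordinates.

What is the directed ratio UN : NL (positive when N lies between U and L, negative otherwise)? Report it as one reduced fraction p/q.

Set L = (0, 0), V = (1, 0), X = (0, 1), C = (1, 3); any affine frame gives the same invariant.
1. Q is the midpoint of XV ⇒ Q = (1/2, 1/2)
2. M lies on line XQ with XM:MQ = 4:5 ⇒ M = (2/9, 7/9)
3. K is where the line through C parallel to QM meets line QL ⇒ K = (2, 2)
4. U is the centroid of triangle VXK ⇒ U = (1, 1)
5. N is the intersection of line UL and line CM ⇒ N = (-1/13, -1/13)
N = U + t·(L−U) with t = 14/13, so UN:NL = t:(1−t) = 14/13:-1/13

UN:NL = -14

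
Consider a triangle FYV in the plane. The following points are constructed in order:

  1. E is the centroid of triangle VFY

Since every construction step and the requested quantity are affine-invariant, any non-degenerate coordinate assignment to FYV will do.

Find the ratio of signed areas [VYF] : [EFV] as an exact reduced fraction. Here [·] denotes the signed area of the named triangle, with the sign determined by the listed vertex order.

Choose coordinates F = (0, 0), Y = (1, 0), V = (0, 1).
1. E is the centroid of triangle VFY ⇒ E = (1/3, 1/3)
2·[VYF] = -1, 2·[EFV] = -1/3
[VYF]:[EFV] = -1:-1/3 = 3

[VYF]:[EFV] = 3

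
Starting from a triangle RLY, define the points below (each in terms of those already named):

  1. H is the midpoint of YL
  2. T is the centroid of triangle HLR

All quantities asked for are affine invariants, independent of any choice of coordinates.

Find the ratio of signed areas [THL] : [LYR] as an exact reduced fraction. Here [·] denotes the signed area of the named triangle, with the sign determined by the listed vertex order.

[THL]:[LYR] = -1/6

Choose coordinates R = (0, 0), L = (1, 0), Y = (0, 1).
1. H is the midpoint of YL ⇒ H = (1/2, 1/2)
2. T is the centroid of triangle HLR ⇒ T = (1/2, 1/6)
2·[THL] = -1/6, 2·[LYR] = 1
[THL]:[LYR] = -1/6:1 = -1/6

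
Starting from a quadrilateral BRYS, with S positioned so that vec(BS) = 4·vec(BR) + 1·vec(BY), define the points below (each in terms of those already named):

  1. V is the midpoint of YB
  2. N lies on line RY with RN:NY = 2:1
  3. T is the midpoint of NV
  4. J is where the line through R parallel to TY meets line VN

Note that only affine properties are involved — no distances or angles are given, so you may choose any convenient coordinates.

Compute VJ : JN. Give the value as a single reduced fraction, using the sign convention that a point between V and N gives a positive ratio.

Assign B = (0, 0), R = (1, 0), Y = (0, 1), S = (4, 1) — the answer is frame-independent, so this choice is without loss of generality.
1. V is the midpoint of YB ⇒ V = (0, 1/2)
2. N lies on line RY with RN:NY = 2:1 ⇒ N = (1/3, 2/3)
3. T is the midpoint of NV ⇒ T = (1/6, 7/12)
4. J is where the line through R parallel to TY meets line VN ⇒ J = (2/3, 5/6)
J = V + t·(N−V) with t = 2, so VJ:JN = t:(1−t) = 2:-1

VJ:JN = -2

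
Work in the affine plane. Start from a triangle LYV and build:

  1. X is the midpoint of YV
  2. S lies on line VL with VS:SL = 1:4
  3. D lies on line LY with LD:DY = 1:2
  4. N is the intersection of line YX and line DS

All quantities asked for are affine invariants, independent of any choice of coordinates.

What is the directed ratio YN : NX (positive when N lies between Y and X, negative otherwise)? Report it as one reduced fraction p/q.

Set L = (0, 0), Y = (1, 0), V = (0, 1); any affine frame gives the same invariant.
1. X is the midpoint of YV ⇒ X = (1/2, 1/2)
2. S lies on line VL with VS:SL = 1:4 ⇒ S = (0, 4/5)
3. D lies on line LY with LD:DY = 1:2 ⇒ D = (1/3, 0)
4. N is the intersection of line YX and line DS ⇒ N = (-1/7, 8/7)
N = Y + t·(X−Y) with t = 16/7, so YN:NX = t:(1−t) = 16/7:-9/7

YN:NX = -16/9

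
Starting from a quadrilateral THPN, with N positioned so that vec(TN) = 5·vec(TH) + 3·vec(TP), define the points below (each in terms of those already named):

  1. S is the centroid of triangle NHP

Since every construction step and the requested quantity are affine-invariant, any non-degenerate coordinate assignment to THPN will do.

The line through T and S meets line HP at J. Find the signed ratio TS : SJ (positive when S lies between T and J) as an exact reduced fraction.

TS:SJ = -10/7

Work in coordinates with T = (0, 0), H = (1, 0), P = (0, 1), N = (5, 3).
1. S is the centroid of triangle NHP ⇒ S = (2, 4/3)
line TS meets HP at J = (3/5, 2/5)
S = T + t·(J−T) with t = 10/3, so TS:SJ = 10/3:-7/3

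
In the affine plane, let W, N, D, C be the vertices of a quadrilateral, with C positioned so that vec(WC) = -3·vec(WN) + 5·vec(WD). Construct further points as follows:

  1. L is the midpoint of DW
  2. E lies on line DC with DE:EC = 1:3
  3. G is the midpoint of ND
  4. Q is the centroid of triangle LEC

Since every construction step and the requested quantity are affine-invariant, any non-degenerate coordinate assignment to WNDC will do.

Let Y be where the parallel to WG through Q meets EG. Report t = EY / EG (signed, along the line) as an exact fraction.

Choose coordinates W = (0, 0), N = (1, 0), D = (0, 1), C = (-3, 5).
1. L is the midpoint of DW ⇒ L = (0, 1/2)
2. E lies on line DC with DE:EC = 1:3 ⇒ E = (-3/4, 2)
3. G is the midpoint of ND ⇒ G = (1/2, 1/2)
4. Q is the centroid of triangle LEC ⇒ Q = (-5/4, 5/2)
through Q parallel to WG: direction (1/2, 1/2); meets EG at Y = (-53/44, 28/11)
Y = E + t·(G−E) with t = -4/11

t = -4/11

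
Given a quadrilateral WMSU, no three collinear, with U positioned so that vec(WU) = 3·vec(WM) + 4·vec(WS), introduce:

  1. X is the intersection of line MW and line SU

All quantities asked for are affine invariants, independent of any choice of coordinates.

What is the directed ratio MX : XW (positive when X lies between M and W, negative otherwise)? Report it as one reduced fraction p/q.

Work in coordinates with W = (0, 0), M = (1, 0), S = (0, 1), U = (3, 4).
1. X is the intersection of line MW and line SU ⇒ X = (-1, 0)
X = M + t·(W−M) with t = 2, so MX:XW = t:(1−t) = 2:-1

MX:XW = -2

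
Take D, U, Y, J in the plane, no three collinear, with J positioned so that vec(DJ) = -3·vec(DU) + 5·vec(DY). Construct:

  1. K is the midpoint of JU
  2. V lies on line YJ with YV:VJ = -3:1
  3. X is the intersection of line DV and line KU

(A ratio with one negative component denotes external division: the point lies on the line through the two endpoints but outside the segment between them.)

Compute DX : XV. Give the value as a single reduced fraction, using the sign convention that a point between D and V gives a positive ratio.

DX:XV = 10

Set D = (0, 0), U = (1, 0), Y = (0, 1), J = (-3, 5); any affine frame gives the same invariant.
1. K is the midpoint of JU ⇒ K = (-1, 5/2)
2. V lies on line YJ with YV:VJ = -3:1 ⇒ V = (-9/2, 7)
3. X is the intersection of line DV and line KU ⇒ X = (-45/11, 70/11)
X = D + t·(V−D) with t = 10/11, so DX:XV = t:(1−t) = 10/11:1/11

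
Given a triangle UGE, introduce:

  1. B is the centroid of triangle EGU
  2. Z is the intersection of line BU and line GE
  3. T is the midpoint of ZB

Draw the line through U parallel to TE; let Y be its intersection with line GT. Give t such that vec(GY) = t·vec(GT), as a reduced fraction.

Set U = (0, 0), G = (1, 0), E = (0, 1); any affine frame gives the same invariant.
1. B is the centroid of triangle EGU ⇒ B = (1/3, 1/3)
2. Z is the intersection of line BU and line GE ⇒ Z = (1/2, 1/2)
3. T is the midpoint of ZB ⇒ T = (5/12, 5/12)
through U parallel to TE: direction (-5/12, 7/12); meets GT at Y = (-25/24, 35/24)
Y = G + t·(T−G) with t = 7/2

t = 7/2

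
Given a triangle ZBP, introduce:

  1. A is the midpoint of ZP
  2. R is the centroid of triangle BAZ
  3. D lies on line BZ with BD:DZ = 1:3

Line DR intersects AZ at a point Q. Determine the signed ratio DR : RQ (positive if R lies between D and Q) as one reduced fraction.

Choose coordinates Z = (0, 0), B = (1, 0), P = (0, 1).
1. A is the midpoint of ZP ⇒ A = (0, 1/2)
2. R is the centroid of triangle BAZ ⇒ R = (1/3, 1/6)
3. D lies on line BZ with BD:DZ = 1:3 ⇒ D = (3/4, 0)
line DR meets AZ at Q = (0, 3/10)
R = D + t·(Q−D) with t = 5/9, so DR:RQ = 5/9:4/9

DR:RQ = 5/4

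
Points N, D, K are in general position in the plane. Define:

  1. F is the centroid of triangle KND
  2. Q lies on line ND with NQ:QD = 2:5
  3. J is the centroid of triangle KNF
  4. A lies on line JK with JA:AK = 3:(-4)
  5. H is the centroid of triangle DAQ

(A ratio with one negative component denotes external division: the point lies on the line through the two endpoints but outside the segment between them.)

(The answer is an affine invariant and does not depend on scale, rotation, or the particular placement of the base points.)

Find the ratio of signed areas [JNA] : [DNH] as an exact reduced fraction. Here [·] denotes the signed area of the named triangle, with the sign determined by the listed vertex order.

[JNA]:[DNH] = 9/11

Work in coordinates with N = (0, 0), D = (1, 0), K = (0, 1).
1. F is the centroid of triangle KND ⇒ F = (1/3, 1/3)
2. Q lies on line ND with NQ:QD = 2:5 ⇒ Q = (2/7, 0)
3. J is the centroid of triangle KNF ⇒ J = (1/9, 4/9)
4. A lies on line JK with JA:AK = 3:(-4) ⇒ A = (4/9, -11/9)
5. H is the centroid of triangle DAQ ⇒ H = (109/189, -11/27)
2·[JNA] = 1/3, 2·[DNH] = 11/27
[JNA]:[DNH] = 1/3:11/27 = 9/11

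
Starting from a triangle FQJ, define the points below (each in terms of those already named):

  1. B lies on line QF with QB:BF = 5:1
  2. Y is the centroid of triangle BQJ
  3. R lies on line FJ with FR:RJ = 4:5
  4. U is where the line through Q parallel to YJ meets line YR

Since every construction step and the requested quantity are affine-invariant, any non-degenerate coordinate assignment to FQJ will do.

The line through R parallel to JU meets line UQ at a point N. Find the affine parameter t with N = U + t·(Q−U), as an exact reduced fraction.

Assign F = (0, 0), Q = (1, 0), J = (0, 1) — the answer is frame-independent, so this choice is without loss of generality.
1. B lies on line QF with QB:BF = 5:1 ⇒ B = (1/6, 0)
2. Y is the centroid of triangle BQJ ⇒ Y = (7/18, 1/3)
3. R lies on line FJ with FR:RJ = 4:5 ⇒ R = (0, 4/9)
4. U is where the line through Q parallel to YJ meets line YR ⇒ U = (8/9, 4/21)
through R parallel to JU: direction (8/9, -17/21); meets UQ at N = (128/81, -188/189)
N = U + t·(Q−U) with t = 56/9

t = 56/9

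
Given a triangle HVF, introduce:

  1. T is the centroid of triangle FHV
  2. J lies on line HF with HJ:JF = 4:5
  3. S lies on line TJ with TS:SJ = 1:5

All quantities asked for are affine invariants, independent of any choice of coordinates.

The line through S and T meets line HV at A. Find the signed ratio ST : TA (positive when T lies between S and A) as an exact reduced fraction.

Choose coordinates H = (0, 0), V = (1, 0), F = (0, 1).
1. T is the centroid of triangle FHV ⇒ T = (1/3, 1/3)
2. J lies on line HF with HJ:JF = 4:5 ⇒ J = (0, 4/9)
3. S lies on line TJ with TS:SJ = 1:5 ⇒ S = (5/18, 19/54)
line ST meets HV at A = (4/3, 0)
T = S + t·(A−S) with t = 1/19, so ST:TA = 1/19:18/19

ST:TA = 1/18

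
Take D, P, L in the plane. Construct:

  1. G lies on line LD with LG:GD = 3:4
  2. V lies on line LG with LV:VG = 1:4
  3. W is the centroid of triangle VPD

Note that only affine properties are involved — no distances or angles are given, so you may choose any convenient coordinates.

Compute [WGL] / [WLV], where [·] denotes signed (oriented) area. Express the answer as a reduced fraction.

[WGL]:[WLV] = -5

Work in coordinates with D = (0, 0), P = (1, 0), L = (0, 1).
1. G lies on line LD with LG:GD = 3:4 ⇒ G = (0, 4/7)
2. V lies on line LG with LV:VG = 1:4 ⇒ V = (0, 32/35)
3. W is the centroid of triangle VPD ⇒ W = (1/3, 32/105)
2·[WGL] = -1/7, 2·[WLV] = 1/35
[WGL]:[WLV] = -1/7:1/35 = -5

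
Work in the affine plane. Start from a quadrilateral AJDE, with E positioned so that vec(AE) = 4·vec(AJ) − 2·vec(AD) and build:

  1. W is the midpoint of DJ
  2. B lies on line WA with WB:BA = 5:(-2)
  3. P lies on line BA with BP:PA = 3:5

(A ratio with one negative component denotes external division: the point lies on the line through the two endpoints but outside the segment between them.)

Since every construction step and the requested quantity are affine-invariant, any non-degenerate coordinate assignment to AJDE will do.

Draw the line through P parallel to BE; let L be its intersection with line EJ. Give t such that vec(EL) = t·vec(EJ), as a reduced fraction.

t = 9/44

Assign A = (0, 0), J = (1, 0), D = (0, 1), E = (4, -2) — the answer is frame-independent, so this choice is without loss of generality.
1. W is the midpoint of DJ ⇒ W = (1/2, 1/2)
2. B lies on line WA with WB:BA = 5:(-2) ⇒ B = (-1/3, -1/3)
3. P lies on line BA with BP:PA = 3:5 ⇒ P = (-5/24, -5/24)
through P parallel to BE: direction (13/3, -5/3); meets EJ at L = (149/44, -35/22)
L = E + t·(J−E) with t = 9/44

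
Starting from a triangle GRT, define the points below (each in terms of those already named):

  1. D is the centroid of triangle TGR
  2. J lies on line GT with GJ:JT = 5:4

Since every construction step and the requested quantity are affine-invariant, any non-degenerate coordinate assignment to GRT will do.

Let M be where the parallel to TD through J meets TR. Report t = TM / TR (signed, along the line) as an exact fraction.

Set G = (0, 0), R = (1, 0), T = (0, 1); any affine frame gives the same invariant.
1. D is the centroid of triangle TGR ⇒ D = (1/3, 1/3)
2. J lies on line GT with GJ:JT = 5:4 ⇒ J = (0, 5/9)
through J parallel to TD: direction (1/3, -2/3); meets TR at M = (-4/9, 13/9)
M = T + t·(R−T) with t = -4/9

t = -4/9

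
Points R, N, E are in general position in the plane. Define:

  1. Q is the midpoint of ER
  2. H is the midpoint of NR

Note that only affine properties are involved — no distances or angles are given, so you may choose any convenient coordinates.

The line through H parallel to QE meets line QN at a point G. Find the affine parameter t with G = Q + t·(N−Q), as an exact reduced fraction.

t = 1/2

Assign R = (0, 0), N = (1, 0), E = (0, 1) — the answer is frame-independent, so this choice is without loss of generality.
1. Q is the midpoint of ER ⇒ Q = (0, 1/2)
2. H is the midpoint of NR ⇒ H = (1/2, 0)
through H parallel to QE: direction (0, 1/2); meets QN at G = (1/2, 1/4)
G = Q + t·(N−Q) with t = 1/2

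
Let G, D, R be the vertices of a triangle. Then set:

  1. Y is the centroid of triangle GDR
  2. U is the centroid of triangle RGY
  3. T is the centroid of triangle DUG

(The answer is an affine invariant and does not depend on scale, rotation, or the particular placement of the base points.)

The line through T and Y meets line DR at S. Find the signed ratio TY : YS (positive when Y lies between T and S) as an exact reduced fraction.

Assign G = (0, 0), D = (1, 0), R = (0, 1) — the answer is frame-independent, so this choice is without loss of generality.
1. Y is the centroid of triangle GDR ⇒ Y = (1/3, 1/3)
2. U is the centroid of triangle RGY ⇒ U = (1/9, 4/9)
3. T is the centroid of triangle DUG ⇒ T = (10/27, 4/27)
line TY meets DR at S = (1/4, 3/4)
Y = T + t·(S−T) with t = 4/13, so TY:YS = 4/13:9/13

TY:YS = 4/9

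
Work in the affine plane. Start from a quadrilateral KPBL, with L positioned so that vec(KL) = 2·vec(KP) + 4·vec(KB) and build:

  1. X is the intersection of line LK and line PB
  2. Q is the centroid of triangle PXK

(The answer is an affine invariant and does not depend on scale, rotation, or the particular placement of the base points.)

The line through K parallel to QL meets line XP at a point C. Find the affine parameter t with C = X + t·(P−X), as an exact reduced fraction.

t = -1/16

Assign K = (0, 0), P = (1, 0), B = (0, 1), L = (2, 4) — the answer is frame-independent, so this choice is without loss of generality.
1. X is the intersection of line LK and line PB ⇒ X = (1/3, 2/3)
2. Q is the centroid of triangle PXK ⇒ Q = (4/9, 2/9)
through K parallel to QL: direction (14/9, 34/9); meets XP at C = (7/24, 17/24)
C = X + t·(P−X) with t = -1/16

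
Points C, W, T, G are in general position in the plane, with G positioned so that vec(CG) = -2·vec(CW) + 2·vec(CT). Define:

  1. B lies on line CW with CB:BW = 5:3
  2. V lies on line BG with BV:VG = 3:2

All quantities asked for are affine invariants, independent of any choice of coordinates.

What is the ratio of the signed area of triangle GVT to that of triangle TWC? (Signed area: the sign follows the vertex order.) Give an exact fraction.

[GVT]:[TWC] = -11/20

Choose coordinates C = (0, 0), W = (1, 0), T = (0, 1), G = (-2, 2).
1. B lies on line CW with CB:BW = 5:3 ⇒ B = (5/8, 0)
2. V lies on line BG with BV:VG = 3:2 ⇒ V = (-19/20, 6/5)
2·[GVT] = 11/20, 2·[TWC] = -1
[GVT]:[TWC] = 11/20:-1 = -11/20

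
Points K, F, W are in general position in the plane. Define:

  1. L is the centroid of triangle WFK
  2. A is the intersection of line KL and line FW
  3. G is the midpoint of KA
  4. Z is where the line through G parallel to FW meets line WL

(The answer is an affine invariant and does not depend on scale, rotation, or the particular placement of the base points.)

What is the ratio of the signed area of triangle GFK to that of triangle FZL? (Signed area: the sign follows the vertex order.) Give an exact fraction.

[GFK]:[FZL] = 3/2

Assign K = (0, 0), F = (1, 0), W = (0, 1) — the answer is frame-independent, so this choice is without loss of generality.
1. L is the centroid of triangle WFK ⇒ L = (1/3, 1/3)
2. A is the intersection of line KL and line FW ⇒ A = (1/2, 1/2)
3. G is the midpoint of KA ⇒ G = (1/4, 1/4)
4. Z is where the line through G parallel to FW meets line WL ⇒ Z = (1/2, 0)
2·[GFK] = -1/4, 2·[FZL] = -1/6
[GFK]:[FZL] = -1/4:-1/6 = 3/2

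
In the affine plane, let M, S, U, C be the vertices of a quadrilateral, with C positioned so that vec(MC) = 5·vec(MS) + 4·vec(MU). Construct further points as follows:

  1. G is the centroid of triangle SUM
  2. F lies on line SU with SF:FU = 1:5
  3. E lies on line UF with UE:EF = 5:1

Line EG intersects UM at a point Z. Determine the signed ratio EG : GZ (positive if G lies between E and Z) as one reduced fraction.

EG:GZ = 13/12

Choose coordinates M = (0, 0), S = (1, 0), U = (0, 1), C = (5, 4).
1. G is the centroid of triangle SUM ⇒ G = (1/3, 1/3)
2. F lies on line SU with SF:FU = 1:5 ⇒ F = (5/6, 1/6)
3. E lies on line UF with UE:EF = 5:1 ⇒ E = (25/36, 11/36)
line EG meets UM at Z = (0, 14/39)
G = E + t·(Z−E) with t = 13/25, so EG:GZ = 13/25:12/25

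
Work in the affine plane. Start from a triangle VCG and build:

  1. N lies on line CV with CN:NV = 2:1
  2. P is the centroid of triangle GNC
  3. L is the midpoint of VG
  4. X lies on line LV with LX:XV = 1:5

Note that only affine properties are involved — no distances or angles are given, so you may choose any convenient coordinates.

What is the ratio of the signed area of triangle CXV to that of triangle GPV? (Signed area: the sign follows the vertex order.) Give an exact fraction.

[CXV]:[GPV] = -15/16

Choose coordinates V = (0, 0), C = (1, 0), G = (0, 1).
1. N lies on line CV with CN:NV = 2:1 ⇒ N = (1/3, 0)
2. P is the centroid of triangle GNC ⇒ P = (4/9, 1/3)
3. L is the midpoint of VG ⇒ L = (0, 1/2)
4. X lies on line LV with LX:XV = 1:5 ⇒ X = (0, 5/12)
2·[CXV] = 5/12, 2·[GPV] = -4/9
[CXV]:[GPV] = 5/12:-4/9 = -15/16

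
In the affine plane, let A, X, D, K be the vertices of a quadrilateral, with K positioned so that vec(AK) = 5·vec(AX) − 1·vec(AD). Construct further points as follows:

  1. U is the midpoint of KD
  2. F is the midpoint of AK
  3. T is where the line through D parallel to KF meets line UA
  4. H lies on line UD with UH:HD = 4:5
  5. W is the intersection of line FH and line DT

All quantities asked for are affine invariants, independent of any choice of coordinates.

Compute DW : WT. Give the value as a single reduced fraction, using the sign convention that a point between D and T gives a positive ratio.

DW:WT = 5/21

Assign A = (0, 0), X = (1, 0), D = (0, 1), K = (5, -1) — the answer is frame-independent, so this choice is without loss of generality.
1. U is the midpoint of KD ⇒ U = (5/2, 0)
2. F is the midpoint of AK ⇒ F = (5/2, -1/2)
3. T is where the line through D parallel to KF meets line UA ⇒ T = (5, 0)
4. H lies on line UD with UH:HD = 4:5 ⇒ H = (25/18, 4/9)
5. W is the intersection of line FH and line DT ⇒ W = (25/26, 21/26)
W = D + t·(T−D) with t = 5/26, so DW:WT = t:(1−t) = 5/26:21/26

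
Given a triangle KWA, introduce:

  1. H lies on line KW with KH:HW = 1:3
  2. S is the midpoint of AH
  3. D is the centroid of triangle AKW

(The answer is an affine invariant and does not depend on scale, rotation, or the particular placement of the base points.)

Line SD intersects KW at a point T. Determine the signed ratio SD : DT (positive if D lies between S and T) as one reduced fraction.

SD:DT = 1/2

Assign K = (0, 0), W = (1, 0), A = (0, 1) — the answer is frame-independent, so this choice is without loss of generality.
1. H lies on line KW with KH:HW = 1:3 ⇒ H = (1/4, 0)
2. S is the midpoint of AH ⇒ S = (1/8, 1/2)
3. D is the centroid of triangle AKW ⇒ D = (1/3, 1/3)
line SD meets KW at T = (3/4, 0)
D = S + t·(T−S) with t = 1/3, so SD:DT = 1/3:2/3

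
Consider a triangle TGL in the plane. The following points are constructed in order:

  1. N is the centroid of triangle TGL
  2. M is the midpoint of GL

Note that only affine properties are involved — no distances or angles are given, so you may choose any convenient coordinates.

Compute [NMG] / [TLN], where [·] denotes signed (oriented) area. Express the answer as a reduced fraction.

Set T = (0, 0), G = (1, 0), L = (0, 1); any affine frame gives the same invariant.
1. N is the centroid of triangle TGL ⇒ N = (1/3, 1/3)
2. M is the midpoint of GL ⇒ M = (1/2, 1/2)
2·[NMG] = -1/6, 2·[TLN] = -1/3
[NMG]:[TLN] = -1/6:-1/3 = 1/2

[NMG]:[TLN] = 1/2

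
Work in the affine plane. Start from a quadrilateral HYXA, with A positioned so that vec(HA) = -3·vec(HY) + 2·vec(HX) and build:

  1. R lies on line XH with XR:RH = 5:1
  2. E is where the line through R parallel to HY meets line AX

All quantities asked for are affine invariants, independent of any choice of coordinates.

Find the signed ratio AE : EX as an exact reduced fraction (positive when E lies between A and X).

AE:EX = -11/5

Assign H = (0, 0), Y = (1, 0), X = (0, 1), A = (-3, 2) — the answer is frame-independent, so this choice is without loss of generality.
1. R lies on line XH with XR:RH = 5:1 ⇒ R = (0, 1/6)
2. E is where the line through R parallel to HY meets line AX ⇒ E = (5/2, 1/6)
E = A + t·(X−A) with t = 11/6, so AE:EX = t:(1−t) = 11/6:-5/6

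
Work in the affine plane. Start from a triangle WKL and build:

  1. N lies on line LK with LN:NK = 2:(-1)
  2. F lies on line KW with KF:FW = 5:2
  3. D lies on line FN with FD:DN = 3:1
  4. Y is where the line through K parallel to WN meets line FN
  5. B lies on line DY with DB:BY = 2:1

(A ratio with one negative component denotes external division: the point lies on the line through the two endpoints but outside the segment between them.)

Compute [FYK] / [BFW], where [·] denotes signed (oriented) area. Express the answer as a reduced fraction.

Set W = (0, 0), K = (1, 0), L = (0, 1); any affine frame gives the same invariant.
1. N lies on line LK with LN:NK = 2:(-1) ⇒ N = (2, -1)
2. F lies on line KW with KF:FW = 5:2 ⇒ F = (2/7, 0)
3. D lies on line FN with FD:DN = 3:1 ⇒ D = (11/7, -3/4)
4. Y is where the line through K parallel to WN meets line FN ⇒ Y = (-4, 5/2)
5. B lies on line DY with DB:BY = 2:1 ⇒ B = (-15/7, 17/12)
2·[FYK] = -25/14, 2·[BFW] = -17/42
[FYK]:[BFW] = -25/14:-17/42 = 75/17

[FYK]:[BFW] = 75/17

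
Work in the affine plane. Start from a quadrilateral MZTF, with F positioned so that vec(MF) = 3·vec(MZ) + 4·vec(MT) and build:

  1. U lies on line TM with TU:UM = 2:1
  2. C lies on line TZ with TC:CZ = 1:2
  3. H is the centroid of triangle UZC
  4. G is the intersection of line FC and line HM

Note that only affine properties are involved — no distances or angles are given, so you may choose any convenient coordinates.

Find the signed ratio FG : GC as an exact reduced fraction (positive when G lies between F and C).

FG:GC = -21/5

Set M = (0, 0), Z = (1, 0), T = (0, 1), F = (3, 4); any affine frame gives the same invariant.
1. U lies on line TM with TU:UM = 2:1 ⇒ U = (0, 1/3)
2. C lies on line TZ with TC:CZ = 1:2 ⇒ C = (1/3, 2/3)
3. H is the centroid of triangle UZC ⇒ H = (4/9, 1/3)
4. G is the intersection of line FC and line HM ⇒ G = (-1/2, -3/8)
G = F + t·(C−F) with t = 21/16, so FG:GC = t:(1−t) = 21/16:-5/16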